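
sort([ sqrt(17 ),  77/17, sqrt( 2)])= [ sqrt ( 2) , sqrt (17), 77/17 ]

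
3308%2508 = 800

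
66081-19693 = 46388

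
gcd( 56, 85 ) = 1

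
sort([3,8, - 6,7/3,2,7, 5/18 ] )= [  -  6, 5/18,2,7/3,3,7,8]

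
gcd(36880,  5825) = 5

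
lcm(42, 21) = 42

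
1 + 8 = 9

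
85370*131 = 11183470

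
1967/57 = 34 + 29/57 = 34.51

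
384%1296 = 384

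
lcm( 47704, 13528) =906376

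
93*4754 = 442122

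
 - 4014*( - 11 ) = 44154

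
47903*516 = 24717948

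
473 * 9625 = 4552625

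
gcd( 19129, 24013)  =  407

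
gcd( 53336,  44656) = 8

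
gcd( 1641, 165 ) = 3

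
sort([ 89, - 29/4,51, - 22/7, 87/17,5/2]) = [- 29/4, - 22/7,5/2, 87/17,51, 89]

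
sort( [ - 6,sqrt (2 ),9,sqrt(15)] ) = [  -  6 , sqrt ( 2 ), sqrt(15),9 ]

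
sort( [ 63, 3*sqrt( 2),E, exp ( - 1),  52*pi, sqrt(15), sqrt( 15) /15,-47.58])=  [ - 47.58,sqrt(  15 ) /15,  exp( - 1), E, sqrt(15 ), 3*sqrt ( 2 ), 63, 52*pi] 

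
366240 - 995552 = - 629312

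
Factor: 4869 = 3^2*541^1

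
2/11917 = 2/11917 = 0.00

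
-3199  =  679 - 3878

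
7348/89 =82 + 50/89 = 82.56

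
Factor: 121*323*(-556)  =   - 2^2*11^2*17^1*19^1*139^1=- 21730148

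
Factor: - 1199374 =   -  2^1* 11^1*54517^1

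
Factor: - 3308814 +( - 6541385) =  - 9850199 = - 103^1*95633^1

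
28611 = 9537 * 3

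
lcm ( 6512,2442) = 19536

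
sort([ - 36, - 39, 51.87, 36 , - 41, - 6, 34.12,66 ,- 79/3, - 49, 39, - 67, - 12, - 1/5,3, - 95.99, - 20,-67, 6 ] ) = [  -  95.99,-67, - 67,-49,- 41, -39, - 36, - 79/3, - 20, - 12,-6, - 1/5,3,6, 34.12,36, 39, 51.87,66] 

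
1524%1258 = 266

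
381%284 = 97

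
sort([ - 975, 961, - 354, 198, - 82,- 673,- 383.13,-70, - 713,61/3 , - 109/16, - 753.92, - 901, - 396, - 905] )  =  [  -  975, -905, - 901  , - 753.92,  -  713, - 673, - 396, - 383.13,  -  354, - 82 , - 70,  -  109/16,61/3, 198, 961]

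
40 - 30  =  10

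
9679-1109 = 8570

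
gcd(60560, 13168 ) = 16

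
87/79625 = 87/79625 = 0.00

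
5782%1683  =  733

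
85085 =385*221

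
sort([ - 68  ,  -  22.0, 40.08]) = [  -  68,  -  22.0,  40.08]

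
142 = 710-568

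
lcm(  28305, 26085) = 1330335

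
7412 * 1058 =7841896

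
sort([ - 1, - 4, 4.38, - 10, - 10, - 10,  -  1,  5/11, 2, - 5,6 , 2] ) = [ - 10, - 10, - 10, - 5, -4, - 1, - 1,5/11,  2,2  ,  4.38 , 6 ] 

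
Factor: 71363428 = 2^2*17840857^1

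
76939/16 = 4808+11/16 = 4808.69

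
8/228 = 2/57= 0.04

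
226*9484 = 2143384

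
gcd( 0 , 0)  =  0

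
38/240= 19/120  =  0.16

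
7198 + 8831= 16029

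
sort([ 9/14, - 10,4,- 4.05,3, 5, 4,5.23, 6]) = [ - 10, - 4.05, 9/14 , 3, 4,4, 5, 5.23,6] 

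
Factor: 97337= 19^1*47^1*109^1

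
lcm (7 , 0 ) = 0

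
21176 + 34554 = 55730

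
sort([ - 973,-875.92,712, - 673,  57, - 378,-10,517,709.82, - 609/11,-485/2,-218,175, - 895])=[-973, - 895, - 875.92, - 673, - 378, - 485/2, - 218, - 609/11 , - 10,  57,175,517 , 709.82,712] 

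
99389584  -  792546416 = -693156832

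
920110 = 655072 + 265038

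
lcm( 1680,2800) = 8400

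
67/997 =67/997 = 0.07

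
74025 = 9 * 8225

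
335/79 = 335/79 = 4.24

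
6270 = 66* 95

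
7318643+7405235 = 14723878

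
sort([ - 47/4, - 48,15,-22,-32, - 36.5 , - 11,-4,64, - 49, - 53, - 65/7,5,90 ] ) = [ - 53,  -  49 , - 48, - 36.5, - 32, - 22, - 47/4,- 11,-65/7,-4,5,15, 64,90] 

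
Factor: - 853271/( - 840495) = 3^(-1 ) * 5^( - 1)*19^1* 137^(  -  1 )*409^(  -  1)*44909^1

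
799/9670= 799/9670 =0.08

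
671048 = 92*7294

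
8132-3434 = 4698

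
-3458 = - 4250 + 792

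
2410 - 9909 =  -7499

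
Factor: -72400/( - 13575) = 16/3 = 2^4*3^( - 1)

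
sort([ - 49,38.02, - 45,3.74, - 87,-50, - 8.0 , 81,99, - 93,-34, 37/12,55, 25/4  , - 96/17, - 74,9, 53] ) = [ - 93, - 87, - 74, - 50,-49, - 45,-34,- 8.0, - 96/17, 37/12, 3.74, 25/4,9, 38.02,53,55, 81, 99] 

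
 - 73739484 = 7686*( - 9594)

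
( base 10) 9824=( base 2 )10011001100000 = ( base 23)ID3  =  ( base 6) 113252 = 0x2660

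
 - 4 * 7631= - 30524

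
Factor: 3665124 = 2^2*3^2*61^1*  1669^1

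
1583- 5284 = -3701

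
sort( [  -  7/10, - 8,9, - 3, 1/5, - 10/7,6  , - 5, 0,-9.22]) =[ - 9.22, - 8, - 5, - 3, - 10/7, - 7/10, 0,1/5,6,9 ]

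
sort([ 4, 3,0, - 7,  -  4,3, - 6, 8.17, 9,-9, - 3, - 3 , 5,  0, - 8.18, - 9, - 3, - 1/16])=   [- 9, - 9 , - 8.18 ,-7, - 6, - 4, - 3, - 3, - 3, - 1/16, 0,0, 3,3, 4, 5,8.17, 9 ] 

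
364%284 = 80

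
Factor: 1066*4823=5141318 = 2^1*7^1*13^2*41^1*53^1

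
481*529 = 254449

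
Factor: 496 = 2^4 * 31^1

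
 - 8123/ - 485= 8123/485 = 16.75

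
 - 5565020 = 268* ( - 20765)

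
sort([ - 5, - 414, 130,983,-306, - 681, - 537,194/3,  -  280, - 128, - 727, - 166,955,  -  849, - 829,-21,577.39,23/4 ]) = [ - 849, - 829, - 727, - 681, - 537,-414, - 306, - 280, - 166, - 128  , - 21 , - 5,23/4, 194/3,  130,577.39, 955,983 ]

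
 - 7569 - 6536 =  - 14105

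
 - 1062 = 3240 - 4302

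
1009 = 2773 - 1764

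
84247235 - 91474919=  - 7227684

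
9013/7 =9013/7  =  1287.57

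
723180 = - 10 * (  -  72318 )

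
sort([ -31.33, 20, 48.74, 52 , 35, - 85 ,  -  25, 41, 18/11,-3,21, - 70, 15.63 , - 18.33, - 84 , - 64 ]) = [-85,-84, - 70, - 64, - 31.33, - 25, - 18.33, - 3,18/11, 15.63,20, 21,35,  41 , 48.74,52] 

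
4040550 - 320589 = 3719961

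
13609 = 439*31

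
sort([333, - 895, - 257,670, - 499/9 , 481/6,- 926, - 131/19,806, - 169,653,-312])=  [ - 926 , - 895 ,-312,-257, - 169, - 499/9, - 131/19, 481/6,333,653, 670, 806 ] 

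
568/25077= 568/25077= 0.02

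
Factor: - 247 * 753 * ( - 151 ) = 28084641 = 3^1*13^1 *19^1*151^1*251^1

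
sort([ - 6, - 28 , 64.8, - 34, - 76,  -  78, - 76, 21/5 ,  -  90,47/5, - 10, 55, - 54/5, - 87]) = [ - 90, - 87, - 78,  -  76, - 76, - 34, - 28, - 54/5, - 10,-6, 21/5,47/5, 55, 64.8] 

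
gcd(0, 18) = 18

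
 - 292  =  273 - 565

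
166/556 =83/278= 0.30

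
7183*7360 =52866880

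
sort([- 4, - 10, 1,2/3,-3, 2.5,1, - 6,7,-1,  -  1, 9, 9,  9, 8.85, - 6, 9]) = [-10, - 6,-6, - 4, - 3, - 1,- 1,2/3 , 1, 1, 2.5, 7, 8.85, 9, 9, 9, 9]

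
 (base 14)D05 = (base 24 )4a9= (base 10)2553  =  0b100111111001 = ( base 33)2BC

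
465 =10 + 455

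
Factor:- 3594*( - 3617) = 12999498 = 2^1*3^1 * 599^1*3617^1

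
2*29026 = 58052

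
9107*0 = 0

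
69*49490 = 3414810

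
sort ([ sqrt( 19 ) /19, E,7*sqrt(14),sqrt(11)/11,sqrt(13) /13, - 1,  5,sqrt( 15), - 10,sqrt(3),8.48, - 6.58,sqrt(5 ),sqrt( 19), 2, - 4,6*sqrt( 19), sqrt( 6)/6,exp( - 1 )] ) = [ - 10, - 6.58,-4, - 1,sqrt (19) /19,sqrt (13 ) /13, sqrt( 11) /11  ,  exp( - 1),sqrt (6)/6, sqrt( 3 ), 2,sqrt(5), E,sqrt( 15), sqrt( 19), 5, 8.48, 6*sqrt (19),7 * sqrt ( 14)]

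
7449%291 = 174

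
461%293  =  168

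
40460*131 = 5300260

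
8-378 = -370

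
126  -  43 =83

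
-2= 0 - 2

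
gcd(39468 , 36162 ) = 6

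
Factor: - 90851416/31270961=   -  2^3*23^( -1)*29^(-1)*173^(-1 )*271^( - 1 ) * 11356427^1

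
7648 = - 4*(-1912) 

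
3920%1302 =14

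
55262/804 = 27631/402 = 68.73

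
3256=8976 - 5720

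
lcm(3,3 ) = 3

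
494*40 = 19760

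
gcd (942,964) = 2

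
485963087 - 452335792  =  33627295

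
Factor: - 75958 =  - 2^1*163^1*233^1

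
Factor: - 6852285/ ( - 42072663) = 3^1*5^1*11^1*37^(-1)*109^1*127^1*379033^( - 1) =2284095/14024221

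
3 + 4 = 7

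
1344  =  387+957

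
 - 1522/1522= - 1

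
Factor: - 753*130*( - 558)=2^2*3^3*5^1*13^1*31^1 * 251^1 = 54622620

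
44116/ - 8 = - 11029/2 = - 5514.50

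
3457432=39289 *88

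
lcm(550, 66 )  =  1650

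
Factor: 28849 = 17^1*1697^1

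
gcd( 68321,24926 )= 11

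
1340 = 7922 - 6582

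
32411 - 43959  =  -11548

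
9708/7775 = 9708/7775 = 1.25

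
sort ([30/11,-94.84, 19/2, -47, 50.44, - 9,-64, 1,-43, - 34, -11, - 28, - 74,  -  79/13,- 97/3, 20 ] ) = [  -  94.84,- 74,- 64, - 47, - 43 , -34,  -  97/3,-28, - 11, - 9,-79/13,1,  30/11, 19/2, 20,50.44 ] 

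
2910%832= 414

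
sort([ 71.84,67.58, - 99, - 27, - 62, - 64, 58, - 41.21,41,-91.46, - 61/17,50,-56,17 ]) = [ - 99, - 91.46, - 64, - 62,-56,  -  41.21, - 27, - 61/17, 17,41,50  ,  58,67.58,71.84]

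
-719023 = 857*(- 839) 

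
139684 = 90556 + 49128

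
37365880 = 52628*710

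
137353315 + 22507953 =159861268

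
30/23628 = 5/3938=0.00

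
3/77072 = 3/77072 = 0.00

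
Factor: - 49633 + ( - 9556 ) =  - 13^1*29^1 * 157^1 = - 59189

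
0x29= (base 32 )19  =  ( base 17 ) 27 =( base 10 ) 41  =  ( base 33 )18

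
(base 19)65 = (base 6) 315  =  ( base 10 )119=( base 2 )1110111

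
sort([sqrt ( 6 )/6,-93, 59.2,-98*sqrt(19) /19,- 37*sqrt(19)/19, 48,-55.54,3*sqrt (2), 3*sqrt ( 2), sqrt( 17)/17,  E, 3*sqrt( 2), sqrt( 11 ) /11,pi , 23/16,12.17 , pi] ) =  [- 93, - 55.54, - 98*sqrt(19)/19, - 37*sqrt(19)/19, sqrt ( 17)/17, sqrt( 11 ) /11, sqrt ( 6)/6,23/16, E, pi,  pi,3*sqrt( 2), 3 * sqrt ( 2 ), 3* sqrt( 2 ),  12.17, 48, 59.2] 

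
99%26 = 21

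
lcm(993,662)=1986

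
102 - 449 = -347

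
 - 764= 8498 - 9262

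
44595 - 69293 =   -  24698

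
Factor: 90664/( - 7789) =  - 2^3*7^1 * 1619^1*7789^(- 1 ) 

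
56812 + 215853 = 272665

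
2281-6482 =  - 4201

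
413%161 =91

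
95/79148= 95/79148= 0.00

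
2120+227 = 2347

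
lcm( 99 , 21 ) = 693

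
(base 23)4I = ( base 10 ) 110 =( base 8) 156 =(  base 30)3k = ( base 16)6E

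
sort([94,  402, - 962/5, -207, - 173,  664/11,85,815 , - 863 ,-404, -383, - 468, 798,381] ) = [ - 863, - 468,- 404 ,-383, - 207, - 962/5,-173, 664/11, 85,94,381, 402, 798, 815]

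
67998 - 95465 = - 27467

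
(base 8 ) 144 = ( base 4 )1210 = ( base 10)100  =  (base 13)79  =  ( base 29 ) 3d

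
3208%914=466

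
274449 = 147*1867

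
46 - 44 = 2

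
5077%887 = 642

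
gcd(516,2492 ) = 4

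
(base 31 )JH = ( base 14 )314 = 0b1001011110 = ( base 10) 606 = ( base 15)2a6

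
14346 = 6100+8246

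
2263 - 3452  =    -  1189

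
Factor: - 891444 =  -2^2*3^1*74287^1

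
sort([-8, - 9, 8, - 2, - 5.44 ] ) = [ - 9, - 8,-5.44,  -  2, 8] 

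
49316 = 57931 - 8615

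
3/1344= 1/448= 0.00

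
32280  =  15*2152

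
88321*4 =353284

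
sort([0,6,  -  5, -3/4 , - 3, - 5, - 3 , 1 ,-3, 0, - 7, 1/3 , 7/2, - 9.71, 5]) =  [ - 9.71, - 7, - 5,-5, - 3, - 3,-3, - 3/4 , 0, 0, 1/3, 1, 7/2,5, 6 ] 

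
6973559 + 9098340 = 16071899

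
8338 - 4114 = 4224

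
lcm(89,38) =3382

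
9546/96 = 1591/16 = 99.44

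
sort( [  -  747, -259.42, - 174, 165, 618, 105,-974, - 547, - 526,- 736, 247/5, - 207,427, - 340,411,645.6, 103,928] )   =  [ - 974, - 747, - 736, - 547, -526, - 340, - 259.42, - 207, - 174 , 247/5,103,105,165, 411, 427, 618,645.6,928] 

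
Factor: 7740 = 2^2*3^2*5^1* 43^1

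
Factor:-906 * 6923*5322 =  - 33380850636=-2^2*3^2*7^1*23^1*43^1*151^1*887^1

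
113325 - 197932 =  - 84607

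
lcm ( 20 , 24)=120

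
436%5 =1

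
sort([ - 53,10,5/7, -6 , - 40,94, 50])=[ - 53, -40,  -  6, 5/7, 10, 50,94] 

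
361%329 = 32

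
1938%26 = 14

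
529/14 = 529/14 = 37.79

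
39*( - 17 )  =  - 663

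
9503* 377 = 3582631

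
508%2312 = 508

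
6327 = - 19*( - 333 ) 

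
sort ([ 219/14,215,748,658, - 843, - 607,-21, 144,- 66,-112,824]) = [ - 843, - 607, - 112, - 66, -21, 219/14, 144,215 , 658, 748 , 824]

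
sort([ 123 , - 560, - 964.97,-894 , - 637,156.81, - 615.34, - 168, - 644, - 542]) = [ - 964.97, - 894, - 644, - 637, - 615.34,-560 ,  -  542,-168,123, 156.81]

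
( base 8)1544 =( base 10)868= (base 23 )1EH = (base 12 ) 604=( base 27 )154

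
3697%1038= 583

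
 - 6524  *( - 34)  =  221816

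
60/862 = 30/431= 0.07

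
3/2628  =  1/876 = 0.00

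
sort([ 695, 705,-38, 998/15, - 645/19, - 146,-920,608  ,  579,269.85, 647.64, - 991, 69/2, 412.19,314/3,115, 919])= [ - 991, - 920, - 146, - 38, - 645/19,69/2, 998/15,314/3 , 115,  269.85,412.19, 579,  608, 647.64, 695,705 , 919] 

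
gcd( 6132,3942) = 438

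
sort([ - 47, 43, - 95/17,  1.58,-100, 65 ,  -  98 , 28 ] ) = [ - 100, - 98, - 47, - 95/17,1.58,28,43,65 ] 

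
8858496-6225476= 2633020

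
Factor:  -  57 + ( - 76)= - 7^1*19^1= - 133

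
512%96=32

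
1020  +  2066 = 3086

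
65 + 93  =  158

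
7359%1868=1755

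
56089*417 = 23389113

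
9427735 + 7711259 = 17138994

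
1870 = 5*374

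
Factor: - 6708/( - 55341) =4/33 = 2^2*3^(  -  1)*11^ ( - 1)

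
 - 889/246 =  - 4+95/246 = - 3.61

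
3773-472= 3301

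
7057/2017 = 7057/2017  =  3.50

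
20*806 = 16120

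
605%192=29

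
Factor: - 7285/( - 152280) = 2^( - 3 )*3^( - 4)*31^1 = 31/648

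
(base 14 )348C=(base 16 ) 23b4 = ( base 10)9140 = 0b10001110110100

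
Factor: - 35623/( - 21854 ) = 2^(- 1)*223^(-1)*727^1 = 727/446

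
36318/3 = 12106 =12106.00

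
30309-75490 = -45181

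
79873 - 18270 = 61603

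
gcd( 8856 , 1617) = 3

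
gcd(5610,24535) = 5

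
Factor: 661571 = 31^1*21341^1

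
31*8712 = 270072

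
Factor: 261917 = 261917^1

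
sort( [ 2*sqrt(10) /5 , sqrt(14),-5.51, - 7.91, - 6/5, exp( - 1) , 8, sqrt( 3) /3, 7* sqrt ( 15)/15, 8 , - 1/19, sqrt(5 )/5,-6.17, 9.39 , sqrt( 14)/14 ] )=[ - 7.91, - 6.17, - 5.51 ,-6/5, - 1/19,sqrt(14)/14,exp(-1),  sqrt(5 )/5,sqrt(3)/3,2 * sqrt(10) /5,7*sqrt( 15 )/15,sqrt( 14 ), 8, 8  ,  9.39]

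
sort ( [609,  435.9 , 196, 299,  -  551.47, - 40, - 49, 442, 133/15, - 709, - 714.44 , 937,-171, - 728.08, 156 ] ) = [ - 728.08,- 714.44,  -  709 , -551.47, - 171,  -  49, - 40, 133/15, 156,196,299,435.9, 442,609, 937 ] 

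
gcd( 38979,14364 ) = 9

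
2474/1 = 2474 = 2474.00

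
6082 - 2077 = 4005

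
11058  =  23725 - 12667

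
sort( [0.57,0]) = [ 0, 0.57] 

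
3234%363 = 330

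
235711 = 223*1057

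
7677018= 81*94778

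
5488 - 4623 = 865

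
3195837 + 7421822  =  10617659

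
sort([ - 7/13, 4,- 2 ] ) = [  -  2,  -  7/13,  4] 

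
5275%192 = 91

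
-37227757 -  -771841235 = 734613478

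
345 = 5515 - 5170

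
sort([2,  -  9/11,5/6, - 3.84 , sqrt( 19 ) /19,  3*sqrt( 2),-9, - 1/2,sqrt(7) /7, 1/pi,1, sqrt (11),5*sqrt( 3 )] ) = [ -9, - 3.84,  -  9/11, -1/2,sqrt( 19 ) /19,1/pi, sqrt ( 7 )/7, 5/6,1,2,sqrt( 11 ), 3*sqrt(2),5 * sqrt ( 3 )]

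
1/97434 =1/97434 = 0.00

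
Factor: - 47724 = - 2^2*3^1*41^1 * 97^1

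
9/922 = 9/922 = 0.01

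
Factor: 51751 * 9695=501725945 =5^1 * 7^2*277^1*7393^1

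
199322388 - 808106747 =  - 608784359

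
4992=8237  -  3245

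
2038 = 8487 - 6449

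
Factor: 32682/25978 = 39/31 = 3^1 * 13^1* 31^(-1 ) 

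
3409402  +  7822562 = 11231964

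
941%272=125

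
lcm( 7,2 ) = 14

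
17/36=17/36 = 0.47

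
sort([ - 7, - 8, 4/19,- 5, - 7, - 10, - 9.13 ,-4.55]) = [ - 10,-9.13 , - 8, - 7, - 7, - 5,-4.55,  4/19] 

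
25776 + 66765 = 92541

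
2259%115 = 74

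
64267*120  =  7712040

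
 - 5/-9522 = 5/9522 = 0.00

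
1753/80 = 1753/80 = 21.91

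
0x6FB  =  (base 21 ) 412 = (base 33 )1L5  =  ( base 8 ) 3373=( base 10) 1787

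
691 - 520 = 171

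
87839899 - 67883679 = 19956220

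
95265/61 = 95265/61 = 1561.72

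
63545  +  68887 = 132432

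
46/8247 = 46/8247 = 0.01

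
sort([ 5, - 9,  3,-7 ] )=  [ - 9, - 7, 3,5]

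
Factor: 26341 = 7^1*53^1*71^1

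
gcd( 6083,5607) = 7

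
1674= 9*186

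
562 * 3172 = 1782664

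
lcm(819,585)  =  4095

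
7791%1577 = 1483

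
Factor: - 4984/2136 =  - 7/3 =- 3^( - 1 )*7^1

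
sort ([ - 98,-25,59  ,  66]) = [  -  98, - 25, 59,66]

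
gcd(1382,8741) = 1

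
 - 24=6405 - 6429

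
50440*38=1916720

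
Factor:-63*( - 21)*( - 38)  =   - 50274 = -2^1 * 3^3*7^2*19^1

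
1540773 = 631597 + 909176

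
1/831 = 1/831 =0.00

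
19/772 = 19/772 = 0.02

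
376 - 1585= -1209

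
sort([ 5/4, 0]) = [ 0, 5/4 ] 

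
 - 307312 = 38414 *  (-8) 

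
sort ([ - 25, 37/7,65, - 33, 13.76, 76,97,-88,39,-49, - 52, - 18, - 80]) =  [ - 88, - 80, - 52, - 49 , - 33, - 25, - 18,37/7,13.76,  39,65,76, 97] 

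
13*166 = 2158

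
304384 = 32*9512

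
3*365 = 1095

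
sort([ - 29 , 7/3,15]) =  [ - 29, 7/3, 15 ] 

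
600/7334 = 300/3667   =  0.08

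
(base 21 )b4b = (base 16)1352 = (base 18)f4e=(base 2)1001101010010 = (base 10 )4946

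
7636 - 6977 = 659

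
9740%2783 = 1391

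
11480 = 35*328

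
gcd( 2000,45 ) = 5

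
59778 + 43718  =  103496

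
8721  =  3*2907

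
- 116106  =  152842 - 268948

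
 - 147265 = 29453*( - 5)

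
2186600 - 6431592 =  - 4244992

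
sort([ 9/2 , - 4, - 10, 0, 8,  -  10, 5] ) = [ - 10,  -  10, - 4, 0, 9/2, 5,8] 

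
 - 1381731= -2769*499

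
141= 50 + 91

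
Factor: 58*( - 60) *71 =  - 247080   =  -2^3*3^1*5^1*29^1*71^1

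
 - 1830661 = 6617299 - 8447960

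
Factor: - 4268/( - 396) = 97/9 = 3^( - 2)*97^1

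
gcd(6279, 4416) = 69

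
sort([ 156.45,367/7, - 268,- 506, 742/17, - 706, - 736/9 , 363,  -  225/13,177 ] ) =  [ - 706, - 506, - 268 , - 736/9,-225/13,742/17, 367/7,156.45,  177,363 ]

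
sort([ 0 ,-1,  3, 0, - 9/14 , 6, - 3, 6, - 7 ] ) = [-7, - 3, - 1, - 9/14, 0, 0,3,6, 6 ]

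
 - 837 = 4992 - 5829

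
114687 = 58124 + 56563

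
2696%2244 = 452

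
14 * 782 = 10948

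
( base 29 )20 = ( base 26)26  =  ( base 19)31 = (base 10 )58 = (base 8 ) 72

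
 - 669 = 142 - 811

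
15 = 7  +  8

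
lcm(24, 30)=120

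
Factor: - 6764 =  - 2^2*19^1*89^1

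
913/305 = 2 + 303/305 = 2.99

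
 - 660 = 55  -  715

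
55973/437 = 55973/437 = 128.08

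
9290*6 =55740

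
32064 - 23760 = 8304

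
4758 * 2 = 9516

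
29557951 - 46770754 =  - 17212803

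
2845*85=241825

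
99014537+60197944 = 159212481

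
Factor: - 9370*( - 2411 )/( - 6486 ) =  -3^(-1 )*5^1*23^( - 1)*47^( - 1)*937^1*2411^1=- 11295535/3243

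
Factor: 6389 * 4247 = 27134083  =  31^1 * 137^1*6389^1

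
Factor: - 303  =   - 3^1*101^1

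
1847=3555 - 1708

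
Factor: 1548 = 2^2*3^2*43^1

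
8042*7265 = 58425130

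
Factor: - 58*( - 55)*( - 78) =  - 248820 = -2^2*3^1*5^1*11^1*13^1*29^1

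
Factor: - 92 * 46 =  - 4232= - 2^3*23^2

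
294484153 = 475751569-181267416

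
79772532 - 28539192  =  51233340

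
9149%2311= 2216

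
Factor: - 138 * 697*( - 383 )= 36839238 = 2^1*3^1*17^1*23^1*41^1*383^1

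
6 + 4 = 10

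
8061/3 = 2687 = 2687.00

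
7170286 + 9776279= 16946565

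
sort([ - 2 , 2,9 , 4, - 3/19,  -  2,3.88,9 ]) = [ - 2, - 2,-3/19,2,3.88,4, 9,9 ] 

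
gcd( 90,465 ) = 15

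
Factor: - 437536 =-2^5*11^2*113^1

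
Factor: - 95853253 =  - 95853253^1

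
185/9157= 185/9157 = 0.02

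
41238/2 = 20619 = 20619.00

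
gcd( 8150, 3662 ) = 2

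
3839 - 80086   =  -76247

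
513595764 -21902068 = 491693696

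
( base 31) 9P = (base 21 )ea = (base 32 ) 9g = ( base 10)304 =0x130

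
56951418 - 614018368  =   - 557066950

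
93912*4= 375648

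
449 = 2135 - 1686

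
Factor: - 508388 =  - 2^2*149^1*853^1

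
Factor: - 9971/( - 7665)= 3^(- 1)*5^( - 1)*7^ ( - 1 )*13^2*59^1*73^(  -  1 )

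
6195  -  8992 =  - 2797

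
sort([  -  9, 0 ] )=[-9,0 ] 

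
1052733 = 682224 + 370509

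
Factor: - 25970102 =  - 2^1*12985051^1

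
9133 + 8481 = 17614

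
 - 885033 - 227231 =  - 1112264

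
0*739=0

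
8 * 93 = 744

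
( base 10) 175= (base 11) 14a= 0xAF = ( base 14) C7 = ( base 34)55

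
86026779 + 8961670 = 94988449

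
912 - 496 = 416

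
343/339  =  343/339 = 1.01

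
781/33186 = 781/33186 = 0.02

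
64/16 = 4 = 4.00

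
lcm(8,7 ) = 56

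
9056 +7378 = 16434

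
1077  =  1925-848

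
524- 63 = 461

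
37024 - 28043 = 8981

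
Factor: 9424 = 2^4* 19^1 * 31^1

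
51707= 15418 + 36289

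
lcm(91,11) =1001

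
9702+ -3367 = 6335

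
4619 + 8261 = 12880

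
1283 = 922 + 361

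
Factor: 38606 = 2^1*97^1*199^1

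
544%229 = 86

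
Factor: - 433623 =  - 3^1 * 144541^1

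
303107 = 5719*53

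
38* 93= 3534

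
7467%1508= 1435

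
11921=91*131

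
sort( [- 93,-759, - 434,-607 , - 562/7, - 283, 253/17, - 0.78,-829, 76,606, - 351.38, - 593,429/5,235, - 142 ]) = [  -  829, - 759,  -  607,-593, - 434, - 351.38, - 283, - 142,-93, - 562/7,- 0.78,253/17,76,429/5,235,606 ]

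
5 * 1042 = 5210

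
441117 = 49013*9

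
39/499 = 39/499 = 0.08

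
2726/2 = 1363 = 1363.00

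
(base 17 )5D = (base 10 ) 98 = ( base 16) 62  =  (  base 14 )70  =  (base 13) 77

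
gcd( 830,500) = 10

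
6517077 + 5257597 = 11774674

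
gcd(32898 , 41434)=2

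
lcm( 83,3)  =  249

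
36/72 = 1/2 = 0.50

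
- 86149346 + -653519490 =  - 739668836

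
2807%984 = 839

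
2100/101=2100/101  =  20.79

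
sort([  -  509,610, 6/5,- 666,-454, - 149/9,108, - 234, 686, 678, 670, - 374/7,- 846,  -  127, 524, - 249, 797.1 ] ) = [  -  846, - 666,  -  509,  -  454,  -  249,  -  234, - 127, - 374/7,  -  149/9,6/5,108, 524,610,  670,678,686, 797.1 ]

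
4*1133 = 4532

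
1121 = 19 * 59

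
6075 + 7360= 13435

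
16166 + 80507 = 96673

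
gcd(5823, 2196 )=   9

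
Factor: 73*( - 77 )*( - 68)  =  2^2*7^1 * 11^1 *17^1*73^1 =382228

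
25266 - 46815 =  - 21549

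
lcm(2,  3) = 6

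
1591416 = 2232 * 713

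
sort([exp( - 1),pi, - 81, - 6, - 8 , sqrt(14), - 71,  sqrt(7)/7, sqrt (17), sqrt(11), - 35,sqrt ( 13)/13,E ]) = [-81, - 71, - 35,- 8, - 6,sqrt(13)/13,exp( - 1), sqrt(7) /7,E, pi, sqrt(11 ), sqrt( 14), sqrt(17)] 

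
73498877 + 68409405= 141908282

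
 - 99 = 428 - 527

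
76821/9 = 8535 + 2/3= 8535.67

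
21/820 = 21/820 = 0.03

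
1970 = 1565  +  405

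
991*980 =971180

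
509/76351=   509/76351 = 0.01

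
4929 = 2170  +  2759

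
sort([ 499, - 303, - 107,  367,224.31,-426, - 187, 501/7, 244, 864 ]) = [ - 426, - 303, - 187, - 107, 501/7,224.31,244,367,499, 864 ]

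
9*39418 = 354762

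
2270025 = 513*4425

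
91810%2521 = 1054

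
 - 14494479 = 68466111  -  82960590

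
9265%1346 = 1189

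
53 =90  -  37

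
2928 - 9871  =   - 6943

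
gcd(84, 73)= 1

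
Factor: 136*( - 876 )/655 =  - 119136/655 = - 2^5 *3^1 * 5^(- 1) * 17^1*73^1*131^(- 1)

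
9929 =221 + 9708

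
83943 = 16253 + 67690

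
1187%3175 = 1187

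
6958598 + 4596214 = 11554812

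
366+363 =729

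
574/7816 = 287/3908 = 0.07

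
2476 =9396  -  6920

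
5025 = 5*1005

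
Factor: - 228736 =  -2^7 * 1787^1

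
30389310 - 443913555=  - 413524245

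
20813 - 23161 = -2348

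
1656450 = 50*33129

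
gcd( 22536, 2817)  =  2817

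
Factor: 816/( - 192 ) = - 2^ (-2 )*17^1 = -17/4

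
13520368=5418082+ 8102286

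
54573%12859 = 3137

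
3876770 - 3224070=652700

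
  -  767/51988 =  - 767/51988 = - 0.01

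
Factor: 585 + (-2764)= - 2179^1  =  - 2179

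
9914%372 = 242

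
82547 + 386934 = 469481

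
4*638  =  2552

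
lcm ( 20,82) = 820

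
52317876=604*86619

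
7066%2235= 361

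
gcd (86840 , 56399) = 1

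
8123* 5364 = 43571772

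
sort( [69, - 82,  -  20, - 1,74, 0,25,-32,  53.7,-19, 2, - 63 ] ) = [ -82 , -63,-32, - 20, - 19,- 1, 0,2,25, 53.7, 69, 74] 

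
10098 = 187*54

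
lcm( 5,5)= 5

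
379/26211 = 379/26211 = 0.01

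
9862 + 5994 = 15856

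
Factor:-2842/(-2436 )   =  7/6 = 2^ ( - 1 )*3^(-1)*7^1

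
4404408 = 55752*79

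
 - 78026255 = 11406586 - 89432841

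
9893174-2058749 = 7834425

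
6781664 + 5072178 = 11853842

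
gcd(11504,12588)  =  4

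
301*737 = 221837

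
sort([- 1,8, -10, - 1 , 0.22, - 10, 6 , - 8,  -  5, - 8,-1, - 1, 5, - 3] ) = [ - 10, - 10, - 8, - 8  , - 5, - 3, - 1, - 1, - 1, - 1,0.22, 5, 6, 8 ] 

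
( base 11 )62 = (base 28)2c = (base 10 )68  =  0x44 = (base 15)48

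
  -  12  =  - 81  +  69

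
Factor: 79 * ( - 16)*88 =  - 2^7*11^1 * 79^1 = - 111232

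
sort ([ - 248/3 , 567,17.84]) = [  -  248/3,17.84,567]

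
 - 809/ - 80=809/80 = 10.11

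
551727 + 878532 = 1430259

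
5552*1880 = 10437760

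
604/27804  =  151/6951 = 0.02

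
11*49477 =544247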